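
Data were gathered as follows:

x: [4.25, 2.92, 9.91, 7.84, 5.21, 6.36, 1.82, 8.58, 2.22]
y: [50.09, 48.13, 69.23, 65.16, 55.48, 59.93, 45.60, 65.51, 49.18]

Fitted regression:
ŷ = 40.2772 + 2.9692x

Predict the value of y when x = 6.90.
ŷ = 60.7647

To predict y for x = 6.90, substitute into the regression equation:

ŷ = 40.2772 + 2.9692 × 6.90
ŷ = 40.2772 + 20.4875
ŷ = 60.7647

This is a point prediction; actual observations scatter around it by roughly the residual standard deviation.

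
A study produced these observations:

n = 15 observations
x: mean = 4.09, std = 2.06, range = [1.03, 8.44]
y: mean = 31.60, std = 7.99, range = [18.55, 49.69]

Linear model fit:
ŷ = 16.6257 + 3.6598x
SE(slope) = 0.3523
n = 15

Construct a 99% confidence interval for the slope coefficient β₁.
The 99% CI for β₁ is (2.5986, 4.7210)

Confidence interval for the slope:

The 99% CI for β₁ is: β̂₁ ± t*(α/2, n-2) × SE(β̂₁)

Step 1: Find critical t-value
- Confidence level = 0.99
- Degrees of freedom = n - 2 = 15 - 2 = 13
- t*(α/2, 13) = 3.0123

Step 2: Calculate margin of error
Margin = 3.0123 × 0.3523 = 1.0612

Step 3: Construct interval
CI = 3.6598 ± 1.0612
CI = (2.5986, 4.7210)

Interpretation: intervals built this way capture the true β₁ in 99% of repeated samples; here the plausible range for the per-unit effect of x on y is 2.5986 to 4.7210.
Both endpoints are positive, so the data support a genuinely positive slope at this confidence level.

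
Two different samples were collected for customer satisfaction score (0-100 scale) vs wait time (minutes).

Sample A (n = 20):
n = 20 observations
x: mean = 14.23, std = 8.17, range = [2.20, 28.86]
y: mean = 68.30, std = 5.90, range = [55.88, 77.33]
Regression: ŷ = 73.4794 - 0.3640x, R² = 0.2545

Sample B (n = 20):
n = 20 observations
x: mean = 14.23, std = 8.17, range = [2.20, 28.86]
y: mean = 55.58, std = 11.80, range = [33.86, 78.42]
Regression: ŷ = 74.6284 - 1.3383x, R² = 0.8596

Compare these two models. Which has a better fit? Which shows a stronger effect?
Model B has the better fit (R² = 0.8596 vs 0.2545). Model B shows the stronger effect (|β₁| = 1.3383 vs 0.3640).

Model Comparison:

Which explains more variance? (R²)
- Model A: R² = 0.2545 → 25.45% of variance in satisfaction score explained
- Model B: R² = 0.8596 → 85.96% of variance in satisfaction score explained
- 0.8596 > 0.2545 → Model B has the better fit

Effect size (slope magnitude):
- Model A: β₁ = -0.3640 → predicted satisfaction score falls 0.3640 points per additional minute of wait time
- Model B: β₁ = -1.3383 → predicted satisfaction score falls 1.3383 points per additional minute of wait time
- |-0.3640| < |-1.3383| → Model B shows the stronger marginal effect

Note: A steeper slope doesn't make a better model if the scatter around the line is large.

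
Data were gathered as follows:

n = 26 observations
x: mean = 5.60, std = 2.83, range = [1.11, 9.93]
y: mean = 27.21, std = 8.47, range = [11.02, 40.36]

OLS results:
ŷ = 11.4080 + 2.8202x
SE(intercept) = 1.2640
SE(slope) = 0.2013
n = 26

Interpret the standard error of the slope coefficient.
SE(β̂₁) = 0.2013 is the estimated standard deviation of the slope estimate across repeated samples; relative to β̂₁ = 2.8202 that is 7.1%, a precise estimate.

SE(β̂₁) = 0.2013 says: if we drew many samples of n = 26 from the same population and refit each time, the fitted slopes would scatter with a standard deviation of roughly 0.2013 around the true β₁.

Relative precision:
- SE / |β̂₁| = 0.2013 / 2.8202 = 7.1%
- Rule of thumb (under 20%: precise; 20% to under 50%: moderately precise; 50% or more: imprecise) → precise

Link to the t-test: t = β̂₁ / SE(β̂₁) = 2.8202 / 0.2013 = 14.0099, the statistic for H₀: β₁ = 0.

What drives SE(β̂₁): wider spread of x values → smaller SE; more residual scatter → larger SE; larger n (here n = 26) → smaller SE.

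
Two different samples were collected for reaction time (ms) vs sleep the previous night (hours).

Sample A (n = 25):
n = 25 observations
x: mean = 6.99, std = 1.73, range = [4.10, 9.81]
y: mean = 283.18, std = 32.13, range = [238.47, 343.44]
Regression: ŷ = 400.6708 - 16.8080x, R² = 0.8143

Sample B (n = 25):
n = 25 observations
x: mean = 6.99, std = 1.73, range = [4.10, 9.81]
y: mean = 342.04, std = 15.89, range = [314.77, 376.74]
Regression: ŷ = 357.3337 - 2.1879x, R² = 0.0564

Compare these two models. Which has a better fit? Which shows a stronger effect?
Model A has the better fit (R² = 0.8143 vs 0.0564). Model A shows the stronger effect (|β₁| = 16.8080 vs 2.1879).

Model Comparison:

Goodness of fit (R²):
- Model A: R² = 0.8143 → 81.43% of variance in reaction time explained
- Model B: R² = 0.0564 → 5.64% of variance in reaction time explained
- 0.8143 > 0.0564 → Model A has the better fit

Strength of effect — compare |β₁|:
- Model A: β₁ = -16.8080 → predicted reaction time falls 16.8080 ms per additional hour of sleep
- Model B: β₁ = -2.1879 → predicted reaction time falls 2.1879 ms per additional hour of sleep
- |-16.8080| > |-2.1879| → Model A shows the stronger marginal effect

Notes:
- R² measures how tightly points cluster around the line; β₁ measures how steep the line is — they answer different questions.
- The two samples could reflect different populations, time periods, or measurement quality.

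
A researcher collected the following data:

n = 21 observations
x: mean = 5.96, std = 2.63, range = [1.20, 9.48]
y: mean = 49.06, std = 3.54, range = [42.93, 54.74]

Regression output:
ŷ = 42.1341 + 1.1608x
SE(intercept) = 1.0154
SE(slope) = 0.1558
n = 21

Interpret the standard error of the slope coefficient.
SE(β̂₁) = 0.1558 is the estimated standard deviation of the slope estimate across repeated samples; relative to β̂₁ = 1.1608 that is 13.4%, a precise estimate.

SE(β̂₁) = 0.1558 says: if we drew many samples of n = 21 from the same population and refit each time, the fitted slopes would scatter with a standard deviation of roughly 0.1558 around the true β₁.

Relative precision:
- SE / |β̂₁| = 0.1558 / 1.1608 = 13.4%
- Rule of thumb (under 20%: precise; 20% to under 50%: moderately precise; 50% or more: imprecise) → precise

Link to interval estimation: a confidence interval for β₁ is β̂₁ ± t* × 0.1558, so SE sets the half-width per unit of t*.

What drives SE(β̂₁): wider spread of x values → smaller SE.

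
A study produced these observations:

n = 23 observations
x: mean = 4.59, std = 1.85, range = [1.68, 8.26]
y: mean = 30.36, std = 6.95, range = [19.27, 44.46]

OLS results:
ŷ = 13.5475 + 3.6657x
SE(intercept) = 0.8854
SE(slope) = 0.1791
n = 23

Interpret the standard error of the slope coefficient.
SE(slope) = 0.1791 measures the uncertainty in the estimated slope. The coefficient is estimated precisely (SE/|β̂₁| = 4.9%).

SE(β̂₁) = 0.1791 says: if we drew many samples of n = 23 from the same population and refit each time, the fitted slopes would scatter with a standard deviation of roughly 0.1791 around the true β₁.

Relative precision:
- SE / |β̂₁| = 0.1791 / 3.6657 = 4.9%
- Rule of thumb (under 20%: precise; 20% to under 50%: moderately precise; 50% or more: imprecise) → precise

Link to interval estimation: a confidence interval for β₁ is β̂₁ ± t* × 0.1791, so SE sets the half-width per unit of t*.

What drives SE(β̂₁): more residual scatter → larger SE; larger n (here n = 23) → smaller SE.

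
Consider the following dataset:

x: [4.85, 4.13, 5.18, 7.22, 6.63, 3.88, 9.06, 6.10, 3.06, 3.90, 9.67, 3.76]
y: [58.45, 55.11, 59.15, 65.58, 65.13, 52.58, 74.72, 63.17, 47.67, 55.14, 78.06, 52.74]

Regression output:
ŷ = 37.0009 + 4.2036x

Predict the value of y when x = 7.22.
ŷ = 67.3509

x = 7.22 lies inside the observed range [3.06, 9.67], so the fitted equation applies directly:

ŷ = 37.0009 + 4.2036 × 7.22
ŷ = 37.0009 + 30.3500
ŷ = 67.3509

This is the fitted mean response at that x — an individual observation would come with a wider prediction interval.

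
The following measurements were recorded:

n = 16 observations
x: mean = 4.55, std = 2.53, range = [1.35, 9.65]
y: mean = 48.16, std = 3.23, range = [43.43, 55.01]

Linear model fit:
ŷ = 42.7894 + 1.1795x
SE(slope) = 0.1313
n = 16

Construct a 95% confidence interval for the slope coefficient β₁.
The 95% CI for β₁ is (0.8979, 1.4611)

Confidence interval for the slope:

The 95% CI for β₁ is: β̂₁ ± t*(α/2, n-2) × SE(β̂₁)

Step 1: Find critical t-value
- Confidence level = 0.95
- Degrees of freedom = n - 2 = 16 - 2 = 14
- t*(α/2, 14) = 2.1448

Step 2: Calculate margin of error
Margin = 2.1448 × 0.1313 = 0.2816

Step 3: Construct interval
CI = 1.1795 ± 0.2816
CI = (0.8979, 1.4611)

Interpretation: each one-unit increase in x is associated with a change in mean y of between 0.8979 and 1.4611, with 95% confidence.
Both endpoints are positive, so the data support a genuinely positive slope at this confidence level.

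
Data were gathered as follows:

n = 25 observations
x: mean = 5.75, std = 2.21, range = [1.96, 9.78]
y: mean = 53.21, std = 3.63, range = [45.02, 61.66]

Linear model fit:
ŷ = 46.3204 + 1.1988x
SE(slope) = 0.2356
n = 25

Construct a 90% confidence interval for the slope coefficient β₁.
The 90% CI for β₁ is (0.7950, 1.6026)

Confidence interval for the slope:

The 90% CI for β₁ is: β̂₁ ± t*(α/2, n-2) × SE(β̂₁)

Step 1: Find critical t-value
- Confidence level = 0.9
- Degrees of freedom = n - 2 = 25 - 2 = 23
- t*(α/2, 23) = 1.7139

Step 2: Calculate margin of error
Margin = 1.7139 × 0.2356 = 0.4038

Step 3: Construct interval
CI = 1.1988 ± 0.4038
CI = (0.7950, 1.6026)

Interpretation: We are 90% confident that the true slope β₁ lies between 0.7950 and 1.6026.
The interval does not include 0, suggesting a significant linear relationship.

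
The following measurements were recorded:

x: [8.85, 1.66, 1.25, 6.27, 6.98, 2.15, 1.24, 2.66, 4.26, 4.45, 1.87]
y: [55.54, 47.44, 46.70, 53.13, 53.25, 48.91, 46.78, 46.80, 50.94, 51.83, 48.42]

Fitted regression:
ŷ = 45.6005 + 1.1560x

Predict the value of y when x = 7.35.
ŷ = 54.0971

x = 7.35 lies inside the observed range [1.24, 8.85], so the fitted equation applies directly:

ŷ = 45.6005 + 1.1560 × 7.35
ŷ = 45.6005 + 8.4966
ŷ = 54.0971

This is a point prediction; actual observations scatter around it by roughly the residual standard deviation.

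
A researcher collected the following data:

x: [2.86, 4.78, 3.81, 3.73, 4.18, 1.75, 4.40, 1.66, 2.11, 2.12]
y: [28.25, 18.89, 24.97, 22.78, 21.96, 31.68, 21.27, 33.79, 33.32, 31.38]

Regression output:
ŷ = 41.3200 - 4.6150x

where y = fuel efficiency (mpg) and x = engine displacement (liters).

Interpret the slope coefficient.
For each additional liter of engine displacement, predicted fuel efficiency decreases by approximately 4.6150 mpg.

The slope β₁ = -4.6150 gives the rate at which the fitted fuel efficiency changes with engine displacement.

Interpretation:
- Engine displacement up by 1 liter → predicted fuel efficiency decreases by 4.6150 mpg
- The effect is assumed constant over the observed range of x (linearity)
- The slope describes association in these data, not necessarily a causal effect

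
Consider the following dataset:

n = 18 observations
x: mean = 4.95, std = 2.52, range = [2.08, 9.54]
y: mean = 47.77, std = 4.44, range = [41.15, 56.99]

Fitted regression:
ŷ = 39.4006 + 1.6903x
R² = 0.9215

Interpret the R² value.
About 92.15% of the variability in y is accounted for by the regression on x (R² = 0.9215) — a strong linear fit.

R² (coefficient of determination) measures the proportion of variance in y explained by the regression model.

Here R² = 0.9215:
- Explained: 92.15% of the variation in y
- Unexplained (residual): 100% − 92.15% = 7.85%
- Rule of thumb (below 0.3 weak; 0.3 to below 0.7 moderate; 0.7 and above strong) → strong

Equivalently, for simple linear regression R² = r², so |r| = √0.9215 ≈ 0.9599.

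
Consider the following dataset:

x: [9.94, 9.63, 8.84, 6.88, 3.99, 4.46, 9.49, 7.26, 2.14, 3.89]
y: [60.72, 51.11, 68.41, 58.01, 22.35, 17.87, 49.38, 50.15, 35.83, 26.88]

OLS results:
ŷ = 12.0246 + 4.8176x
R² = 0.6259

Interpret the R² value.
The model explains 62.59% of the variance in y (R² = 0.6259), leaving 37.41% unexplained; the fit is moderate.

The coefficient of determination R² is the fraction of the total variation in y that the fitted line accounts for.

Here R² = 0.6259:
- Explained: 62.59% of the variation in y
- Unexplained (residual): 100% − 62.59% = 37.41%
- Rule of thumb (below 0.3 weak; 0.3 to below 0.7 moderate; 0.7 and above strong) → moderate

Note: R² says nothing about causation, and a high R² does not by itself mean the linear form is appropriate — check the residuals.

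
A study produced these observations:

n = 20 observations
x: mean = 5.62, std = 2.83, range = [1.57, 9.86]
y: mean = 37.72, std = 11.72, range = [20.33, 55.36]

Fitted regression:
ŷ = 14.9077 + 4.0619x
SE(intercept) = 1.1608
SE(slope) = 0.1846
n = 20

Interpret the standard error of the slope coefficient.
The slope 4.0619 is pinned down to within about ±0.1846 (one SE) by these data — relative uncertainty 4.5%, i.e. precise.

SE(β̂₁) = s / √Sxx, where s is the residual standard deviation and Sxx = Σ(x − x̄)². It is the yardstick for how far β̂₁ = 4.0619 could plausibly be from the true slope.

Relative precision:
- SE / |β̂₁| = 0.1846 / 4.0619 = 4.5%
- Rule of thumb (under 20%: precise; 20% to under 50%: moderately precise; 50% or more: imprecise) → precise

Rough 95% range (±2 SE): 4.0619 ± 0.3692 → (3.6927, 4.4311).

What drives SE(β̂₁): wider spread of x values → smaller SE.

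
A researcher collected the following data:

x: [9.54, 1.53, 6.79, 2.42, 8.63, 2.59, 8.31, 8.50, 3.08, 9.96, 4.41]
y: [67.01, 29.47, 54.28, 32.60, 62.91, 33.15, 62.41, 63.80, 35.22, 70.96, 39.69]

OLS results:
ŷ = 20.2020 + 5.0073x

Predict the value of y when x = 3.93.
ŷ = 39.8807

Plug x = 3.93 into the fitted line:

ŷ = 20.2020 + 5.0073 × 3.93
ŷ = 20.2020 + 19.6787
ŷ = 39.8807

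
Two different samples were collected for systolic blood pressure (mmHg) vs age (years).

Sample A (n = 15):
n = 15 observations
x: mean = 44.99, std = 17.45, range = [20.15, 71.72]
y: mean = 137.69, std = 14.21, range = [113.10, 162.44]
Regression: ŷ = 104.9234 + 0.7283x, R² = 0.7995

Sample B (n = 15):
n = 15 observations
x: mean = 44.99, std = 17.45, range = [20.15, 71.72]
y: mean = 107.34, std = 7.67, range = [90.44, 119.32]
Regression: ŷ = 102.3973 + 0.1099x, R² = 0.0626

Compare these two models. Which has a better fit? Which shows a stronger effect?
Model A has the better fit (R² = 0.7995 vs 0.0626). Model A shows the stronger effect (|β₁| = 0.7283 vs 0.1099).

Model Comparison:

Which explains more variance? (R²)
- Model A: R² = 0.7995 → 79.95% of variance in blood pressure explained
- Model B: R² = 0.0626 → 6.26% of variance in blood pressure explained
- 0.7995 > 0.0626 → Model A has the better fit

Which has the larger per-year effect? (|β₁|)
- Model A: β₁ = 0.7283 → predicted blood pressure rises 0.7283 mmHg per additional year of age
- Model B: β₁ = 0.1099 → predicted blood pressure rises 0.1099 mmHg per additional year of age
- |0.7283| > |0.1099| → Model A shows the stronger marginal effect

Notes:
- A steeper slope doesn't make a better model if the scatter around the line is large.
- R² measures how tightly points cluster around the line; β₁ measures how steep the line is — they answer different questions.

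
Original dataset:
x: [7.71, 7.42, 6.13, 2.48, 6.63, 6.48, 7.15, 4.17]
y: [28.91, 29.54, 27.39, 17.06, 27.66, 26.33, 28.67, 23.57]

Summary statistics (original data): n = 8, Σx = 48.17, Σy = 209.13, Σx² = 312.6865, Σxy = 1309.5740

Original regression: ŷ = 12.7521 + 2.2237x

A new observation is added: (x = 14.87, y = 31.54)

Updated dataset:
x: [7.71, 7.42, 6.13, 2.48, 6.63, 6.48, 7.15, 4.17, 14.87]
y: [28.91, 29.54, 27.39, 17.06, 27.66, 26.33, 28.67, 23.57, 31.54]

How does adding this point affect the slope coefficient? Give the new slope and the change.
Adding the point moves β₁ from 2.2237 to 1.0062, i.e. it decreases by 1.2175 (-54.8%).

The new point has HIGH LEVERAGE: x = 14.87 is far from the original mean x̄ = 48.17/8 ≈ 6.02 (original range [2.48, 7.71]).

Step 1: Update the sums with the new point (n goes from 8 to 9)
Σx  = 48.17 + 14.87 = 63.04
Σy  = 209.13 + 31.54 = 240.67
Σx² = 312.6865 + 14.87² = 312.6865 + 221.1169 = 533.8034
Σxy = 1309.5740 + 14.87×31.54 = 1309.5740 + 468.9998 = 1778.5738

Step 2: Recompute the slope with b₁ = (nΣxy − ΣxΣy) / (nΣx² − (Σx)²)
Numerator   = 9×1778.5738 − 63.04×240.67 = 16007.1642 − 15171.8368 = 835.3274
Denominator = 9×533.8034 − 63.04² = 4804.2306 − 3974.0416 = 830.1890
b₁(new) = 835.3274 / 830.1890 = 1.0062

(Same formula on the original sums: (8×1309.5740 − 48.17×209.13) / (8×312.6865 − 48.17²) = 402.7999 / 181.1431 = 2.2237, matching the given fit.)

Step 3: Change in slope
Δβ₁ = 1.0062 − 2.2237 = -1.2175
Relative change = -1.2175 / 2.2237 × 100% = -54.8%
→ the slope decreases when the point is added.

A high-leverage point only changes the slope if it is off the original line; here y = 31.54 is below the original trend, so the slope decreases.
In practice: refit with and without it and report both if conclusions differ.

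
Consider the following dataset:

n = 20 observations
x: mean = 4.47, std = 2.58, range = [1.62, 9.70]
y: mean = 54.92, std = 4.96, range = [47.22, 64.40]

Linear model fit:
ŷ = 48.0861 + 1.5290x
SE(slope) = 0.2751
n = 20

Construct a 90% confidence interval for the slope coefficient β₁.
The 90% CI for β₁ is (1.0519, 2.0061)

Confidence interval for the slope:

The 90% CI for β₁ is: β̂₁ ± t*(α/2, n-2) × SE(β̂₁)

Step 1: Find critical t-value
- Confidence level = 0.9
- Degrees of freedom = n - 2 = 20 - 2 = 18
- t*(α/2, 18) = 1.7341

Step 2: Calculate margin of error
Margin = 1.7341 × 0.2751 = 0.4771

Step 3: Construct interval
CI = 1.5290 ± 0.4771
CI = (1.0519, 2.0061)

Interpretation: intervals built this way capture the true β₁ in 90% of repeated samples; here the plausible range for the per-unit effect of x on y is 1.0519 to 2.0061.
Since 0 is outside the interval, a two-sided test at α = 0.10 would reject H₀: β₁ = 0.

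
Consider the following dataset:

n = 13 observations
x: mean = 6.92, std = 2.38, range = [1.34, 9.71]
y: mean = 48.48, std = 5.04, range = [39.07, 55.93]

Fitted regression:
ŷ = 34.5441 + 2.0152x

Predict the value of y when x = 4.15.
ŷ = 42.9072

To predict y for x = 4.15, substitute into the regression equation:

ŷ = 34.5441 + 2.0152 × 4.15
ŷ = 34.5441 + 8.3631
ŷ = 42.9072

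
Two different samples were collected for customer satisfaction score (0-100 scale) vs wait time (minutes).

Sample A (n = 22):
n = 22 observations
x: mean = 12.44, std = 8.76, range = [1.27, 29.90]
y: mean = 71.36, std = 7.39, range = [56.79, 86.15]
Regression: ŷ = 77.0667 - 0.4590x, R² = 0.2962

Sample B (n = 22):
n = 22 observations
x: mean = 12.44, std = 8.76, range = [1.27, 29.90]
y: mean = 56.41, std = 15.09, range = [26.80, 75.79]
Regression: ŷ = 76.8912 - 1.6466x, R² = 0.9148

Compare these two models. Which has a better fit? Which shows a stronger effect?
Model B has the better fit (R² = 0.9148 vs 0.2962). Model B shows the stronger effect (|β₁| = 1.6466 vs 0.4590).

Model Comparison:

Fit — compare R²:
- Model A: R² = 0.2962 → 29.62% of variance in satisfaction score explained
- Model B: R² = 0.9148 → 91.48% of variance in satisfaction score explained
- 0.9148 > 0.2962 → Model B has the better fit

Effect size (slope magnitude):
- Model A: β₁ = -0.4590 → predicted satisfaction score falls 0.4590 points per additional minute of wait time
- Model B: β₁ = -1.6466 → predicted satisfaction score falls 1.6466 points per additional minute of wait time
- |-0.4590| < |-1.6466| → Model B shows the stronger marginal effect

Note: R² measures how tightly points cluster around the line; β₁ measures how steep the line is — they answer different questions.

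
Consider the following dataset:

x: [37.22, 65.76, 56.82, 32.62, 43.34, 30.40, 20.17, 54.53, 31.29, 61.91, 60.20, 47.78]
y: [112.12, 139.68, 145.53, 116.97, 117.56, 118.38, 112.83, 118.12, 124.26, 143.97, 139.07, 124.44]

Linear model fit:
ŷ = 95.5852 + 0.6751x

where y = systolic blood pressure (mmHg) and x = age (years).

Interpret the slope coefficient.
On average, blood pressure is about 0.6751 mmHg higher for every extra year of age.

β₁ = 0.6751 is the change in predicted blood pressure (mmHg) per additional year of age.

Interpretation:
- Age up by 1 year → predicted blood pressure increases by 0.6751 mmHg
- The effect is assumed constant over the observed range of x (linearity)
- The sign (+) gives the direction; the magnitude 0.6751 gives the size of the effect per year

The intercept β₀ = 95.5852 is the predicted blood pressure when age = 0; since the smallest observed x is 20.17, this is an extrapolation and mainly anchors the line.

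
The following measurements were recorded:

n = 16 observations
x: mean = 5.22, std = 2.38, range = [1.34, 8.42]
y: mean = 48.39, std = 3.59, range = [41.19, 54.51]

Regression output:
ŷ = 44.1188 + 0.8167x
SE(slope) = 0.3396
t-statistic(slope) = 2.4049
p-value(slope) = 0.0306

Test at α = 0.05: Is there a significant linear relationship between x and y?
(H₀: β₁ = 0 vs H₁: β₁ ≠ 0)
Since p-value = 0.0306 < α = 0.05, reject H₀ — the slope is significantly different from 0.

Hypothesis test for the slope coefficient:

H₀: β₁ = 0 (no linear relationship)
H₁: β₁ ≠ 0 (linear relationship exists)

Test statistic: t = β̂₁ / SE(β̂₁) = 0.8167 / 0.3396 = 2.4049

With df = 14, the two-sided p-value for |t| = 2.4049 is 0.0306.

Decision rule: reject H₀ if p-value < α.
p-value = 0.0306 < α = 0.05 → reject H₀.

There is sufficient evidence at the 5% significance level to conclude that a linear relationship exists between x and y.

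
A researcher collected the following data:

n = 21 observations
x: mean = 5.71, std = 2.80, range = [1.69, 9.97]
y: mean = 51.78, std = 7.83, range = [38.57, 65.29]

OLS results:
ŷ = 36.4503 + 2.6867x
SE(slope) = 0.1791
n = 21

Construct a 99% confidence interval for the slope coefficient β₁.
The 99% CI for β₁ is (2.1743, 3.1991)

Confidence interval for the slope:

The 99% CI for β₁ is: β̂₁ ± t*(α/2, n-2) × SE(β̂₁)

Step 1: Find critical t-value
- Confidence level = 0.99
- Degrees of freedom = n - 2 = 21 - 2 = 19
- t*(α/2, 19) = 2.8609

Step 2: Calculate margin of error
Margin = 2.8609 × 0.1791 = 0.5124

Step 3: Construct interval
CI = 2.6867 ± 0.5124
CI = (2.1743, 3.1991)

Interpretation: each one-unit increase in x is associated with a change in mean y of between 2.1743 and 3.1991, with 99% confidence.
Both endpoints are positive, so the data support a genuinely positive slope at this confidence level.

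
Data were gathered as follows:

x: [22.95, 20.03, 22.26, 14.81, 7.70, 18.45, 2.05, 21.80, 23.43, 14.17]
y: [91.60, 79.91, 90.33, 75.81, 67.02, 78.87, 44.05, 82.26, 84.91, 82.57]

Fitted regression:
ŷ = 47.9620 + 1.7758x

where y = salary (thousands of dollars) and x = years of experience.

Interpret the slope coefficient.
An increase of one year in experience is associated with a 1.7758 thousand dollars increase in predicted salary.

β₁ = 1.7758 is the change in predicted salary (thousand dollars) per additional year of experience.

Interpretation:
- Experience up by 1 year → predicted salary increases by 1.7758 thousand dollars
- This is a linear approximation: the same per-unit change is assumed across the whole observed x range

(β₀ = 47.9620 is the fitted value at x = 0 and is not part of the slope interpretation.)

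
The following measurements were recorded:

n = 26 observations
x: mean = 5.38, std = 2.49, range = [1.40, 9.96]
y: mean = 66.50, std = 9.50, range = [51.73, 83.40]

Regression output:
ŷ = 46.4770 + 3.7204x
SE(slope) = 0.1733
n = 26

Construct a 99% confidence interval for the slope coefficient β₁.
The 99% CI for β₁ is (3.2357, 4.2051)

Confidence interval for the slope:

The 99% CI for β₁ is: β̂₁ ± t*(α/2, n-2) × SE(β̂₁)

Step 1: Find critical t-value
- Confidence level = 0.99
- Degrees of freedom = n - 2 = 26 - 2 = 24
- t*(α/2, 24) = 2.7969

Step 2: Calculate margin of error
Margin = 2.7969 × 0.1733 = 0.4847

Step 3: Construct interval
CI = 3.7204 ± 0.4847
CI = (3.2357, 4.2051)

Interpretation: intervals built this way capture the true β₁ in 99% of repeated samples; here the plausible range for the per-unit effect of x on y is 3.2357 to 4.2051.
The interval does not include 0, suggesting a significant linear relationship.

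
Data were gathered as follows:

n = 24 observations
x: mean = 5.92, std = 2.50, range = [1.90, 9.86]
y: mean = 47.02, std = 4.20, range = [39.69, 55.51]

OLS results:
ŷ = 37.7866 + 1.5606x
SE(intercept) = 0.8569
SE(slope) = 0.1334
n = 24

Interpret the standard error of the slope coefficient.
The slope 1.5606 is pinned down to within about ±0.1334 (one SE) by these data — relative uncertainty 8.5%, i.e. precise.

What SE measures:
- The standard error quantifies the sampling variability of the coefficient estimate
- It is the estimated standard deviation of β̂₁ across hypothetical repeated samples of the same size
- Smaller SE → more precise estimate

Relative precision:
- SE / |β̂₁| = 0.1334 / 1.5606 = 8.5%
- Rule of thumb (under 20%: precise; 20% to under 50%: moderately precise; 50% or more: imprecise) → precise

Link to interval estimation: a confidence interval for β₁ is β̂₁ ± t* × 0.1334, so SE sets the half-width per unit of t*.

What drives SE(β̂₁): larger n (here n = 24) → smaller SE; more residual scatter → larger SE.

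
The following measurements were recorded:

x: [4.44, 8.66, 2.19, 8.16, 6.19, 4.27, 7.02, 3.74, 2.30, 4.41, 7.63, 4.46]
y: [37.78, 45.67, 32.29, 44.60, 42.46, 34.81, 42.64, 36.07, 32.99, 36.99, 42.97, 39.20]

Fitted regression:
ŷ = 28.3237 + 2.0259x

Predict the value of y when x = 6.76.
ŷ = 42.0188

To predict y for x = 6.76, substitute into the regression equation:

ŷ = 28.3237 + 2.0259 × 6.76
ŷ = 28.3237 + 13.6951
ŷ = 42.0188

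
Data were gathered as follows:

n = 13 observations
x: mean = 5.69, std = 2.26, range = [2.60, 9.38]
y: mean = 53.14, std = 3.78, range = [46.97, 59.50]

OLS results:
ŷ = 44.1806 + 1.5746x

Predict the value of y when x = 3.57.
ŷ = 49.8019

Plug x = 3.57 into the fitted line:

ŷ = 44.1806 + 1.5746 × 3.57
ŷ = 44.1806 + 5.6213
ŷ = 49.8019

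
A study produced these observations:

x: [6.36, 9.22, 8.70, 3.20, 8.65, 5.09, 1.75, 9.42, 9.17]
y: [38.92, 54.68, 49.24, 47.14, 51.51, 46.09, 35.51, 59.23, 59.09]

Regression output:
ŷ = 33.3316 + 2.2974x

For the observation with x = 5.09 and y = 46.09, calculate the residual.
Residual = 1.0646

The residual is the difference between the actual value and the predicted value:

Residual = y - ŷ

Step 1: Calculate predicted value
ŷ = 33.3316 + 2.2974 × 5.09
ŷ = 45.0254

Step 2: Calculate residual
Residual = 46.09 - 45.0254
Residual = 1.0646

Interpretation: the model underestimates the actual value by 1.0646 at this point (positive residual → observation lies above the fitted line).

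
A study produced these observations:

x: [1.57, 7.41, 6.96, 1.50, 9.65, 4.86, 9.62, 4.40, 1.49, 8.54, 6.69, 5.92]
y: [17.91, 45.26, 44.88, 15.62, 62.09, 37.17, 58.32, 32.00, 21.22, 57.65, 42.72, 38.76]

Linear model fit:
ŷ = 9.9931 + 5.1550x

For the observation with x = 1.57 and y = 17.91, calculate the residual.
Residual = -0.1765

The residual is the difference between the actual value and the predicted value:

Residual = y - ŷ

Step 1: Calculate predicted value
ŷ = 9.9931 + 5.1550 × 1.57
ŷ = 18.0865

Step 2: Calculate residual
Residual = 17.91 - 18.0865
Residual = -0.1765

Sign check: y < ŷ, so the point is below the line and the fit overestimates here.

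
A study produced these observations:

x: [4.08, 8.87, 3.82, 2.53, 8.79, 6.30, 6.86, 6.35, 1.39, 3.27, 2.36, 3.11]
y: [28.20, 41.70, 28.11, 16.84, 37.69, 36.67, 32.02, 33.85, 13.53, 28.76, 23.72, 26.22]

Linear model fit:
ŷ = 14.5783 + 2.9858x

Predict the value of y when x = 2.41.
ŷ = 21.7741

Plug x = 2.41 into the fitted line:

ŷ = 14.5783 + 2.9858 × 2.41
ŷ = 14.5783 + 7.1958
ŷ = 21.7741

This is the fitted mean response at that x — an individual observation would come with a wider prediction interval.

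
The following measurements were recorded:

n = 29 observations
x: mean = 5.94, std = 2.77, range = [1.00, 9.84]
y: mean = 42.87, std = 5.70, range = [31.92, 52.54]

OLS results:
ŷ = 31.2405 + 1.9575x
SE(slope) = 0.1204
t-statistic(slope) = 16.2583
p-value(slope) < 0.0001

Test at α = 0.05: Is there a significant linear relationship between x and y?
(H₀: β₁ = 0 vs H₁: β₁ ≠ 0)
p-value < 0.0001 < α = 0.05, so we reject H₀. The relationship is significant.

Hypothesis test for the slope coefficient:

H₀: β₁ = 0 (no linear relationship)
H₁: β₁ ≠ 0 (linear relationship exists)

Test statistic: t = β̂₁ / SE(β̂₁) = 1.9575 / 0.1204 = 16.2583

p < 0.0001: how often a slope estimate this far from 0 (in SE units) would arise by chance if β₁ were truly 0.

Decision rule: reject H₀ if p-value < α.
p-value < 0.0001 < α = 0.05 → reject H₀.

Conclusion: the linear association between x and y is significant at the 5% level.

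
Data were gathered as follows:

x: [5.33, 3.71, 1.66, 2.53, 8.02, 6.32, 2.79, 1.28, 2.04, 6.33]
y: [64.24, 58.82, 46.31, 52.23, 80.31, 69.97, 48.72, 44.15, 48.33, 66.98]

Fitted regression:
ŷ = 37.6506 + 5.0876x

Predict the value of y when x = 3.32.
ŷ = 54.5414

To predict y for x = 3.32, substitute into the regression equation:

ŷ = 37.6506 + 5.0876 × 3.32
ŷ = 37.6506 + 16.8908
ŷ = 54.5414

This is a point prediction; actual observations scatter around it by roughly the residual standard deviation.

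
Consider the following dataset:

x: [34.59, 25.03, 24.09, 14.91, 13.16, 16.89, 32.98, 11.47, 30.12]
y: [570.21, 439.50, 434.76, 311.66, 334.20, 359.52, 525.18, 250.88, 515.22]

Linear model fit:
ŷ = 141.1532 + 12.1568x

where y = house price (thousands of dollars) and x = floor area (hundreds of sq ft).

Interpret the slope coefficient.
An increase of one hundred sq ft in floor area is associated with a 12.1568 thousand dollars increase in predicted house price.

The slope β₁ = 12.1568 gives the rate at which the fitted house price changes with floor area.

Interpretation:
- Floor area up by 1 hundred sq ft → predicted house price increases by 12.1568 thousand dollars
- This is a linear approximation: the same per-unit change is assumed across the whole observed x range

(β₀ = 141.1532 is the fitted value at x = 0 and is not part of the slope interpretation.)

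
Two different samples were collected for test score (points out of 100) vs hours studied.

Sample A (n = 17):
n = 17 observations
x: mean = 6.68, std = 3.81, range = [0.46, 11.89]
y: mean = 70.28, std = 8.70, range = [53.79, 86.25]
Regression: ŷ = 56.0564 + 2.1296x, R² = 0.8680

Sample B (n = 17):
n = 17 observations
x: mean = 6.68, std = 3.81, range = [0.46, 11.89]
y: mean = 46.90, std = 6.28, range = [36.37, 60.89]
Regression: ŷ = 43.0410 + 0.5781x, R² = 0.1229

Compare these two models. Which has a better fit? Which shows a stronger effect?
Model A has the better fit (R² = 0.8680 vs 0.1229). Model A shows the stronger effect (|β₁| = 2.1296 vs 0.5781).

Model Comparison:

Which explains more variance? (R²)
- Model A: R² = 0.8680 → 86.80% of variance in test score explained
- Model B: R² = 0.1229 → 12.29% of variance in test score explained
- 0.8680 > 0.1229 → Model A has the better fit

Which has the larger per-hour effect? (|β₁|)
- Model A: β₁ = 2.1296 → predicted test score rises 2.1296 points per additional hour of study time
- Model B: β₁ = 0.5781 → predicted test score rises 0.5781 points per additional hour of study time
- |2.1296| > |0.5781| → Model A shows the stronger marginal effect

Notes:
- The two samples could reflect different populations, time periods, or measurement quality.
- A steeper slope doesn't make a better model if the scatter around the line is large.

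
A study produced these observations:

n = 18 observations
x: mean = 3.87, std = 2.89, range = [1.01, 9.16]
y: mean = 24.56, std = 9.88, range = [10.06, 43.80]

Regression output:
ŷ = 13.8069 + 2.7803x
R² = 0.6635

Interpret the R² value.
R² = 0.6635 means 66.35% of the variation in y is explained by the linear relationship with x. This indicates a moderate fit.

The coefficient of determination R² is the fraction of the total variation in y that the fitted line accounts for.

Here R² = 0.6635:
- Explained: 66.35% of the variation in y
- Unexplained (residual): 100% − 66.35% = 33.65%
- Rule of thumb (below 0.3 weak; 0.3 to below 0.7 moderate; 0.7 and above strong) → moderate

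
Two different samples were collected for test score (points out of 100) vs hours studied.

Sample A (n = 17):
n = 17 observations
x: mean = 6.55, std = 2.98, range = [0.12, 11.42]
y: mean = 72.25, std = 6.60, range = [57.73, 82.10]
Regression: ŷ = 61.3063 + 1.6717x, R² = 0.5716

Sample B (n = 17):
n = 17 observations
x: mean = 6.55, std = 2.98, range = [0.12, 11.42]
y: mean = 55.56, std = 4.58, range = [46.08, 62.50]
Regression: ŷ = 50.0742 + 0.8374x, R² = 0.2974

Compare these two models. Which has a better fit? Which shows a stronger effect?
Model A has the better fit (R² = 0.5716 vs 0.2974). Model A shows the stronger effect (|β₁| = 1.6717 vs 0.8374).

Model Comparison:

Fit — compare R²:
- Model A: R² = 0.5716 → 57.16% of variance in test score explained
- Model B: R² = 0.2974 → 29.74% of variance in test score explained
- 0.5716 > 0.2974 → Model A has the better fit

Which has the larger per-hour effect? (|β₁|)
- Model A: β₁ = 1.6717 → predicted test score rises 1.6717 points per additional hour of study time
- Model B: β₁ = 0.8374 → predicted test score rises 0.8374 points per additional hour of study time
- |1.6717| > |0.8374| → Model A shows the stronger marginal effect

Notes:
- A better fit (higher R²) doesn't necessarily mean a more important relationship.
- A steeper slope doesn't make a better model if the scatter around the line is large.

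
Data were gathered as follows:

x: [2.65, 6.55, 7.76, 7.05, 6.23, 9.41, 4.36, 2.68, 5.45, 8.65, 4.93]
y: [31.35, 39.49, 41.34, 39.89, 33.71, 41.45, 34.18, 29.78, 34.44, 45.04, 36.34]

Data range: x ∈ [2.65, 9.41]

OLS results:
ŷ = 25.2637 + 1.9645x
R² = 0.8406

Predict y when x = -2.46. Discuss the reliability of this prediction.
ŷ = 20.4310, but this is extrapolation (below the data range [2.65, 9.41]) and may be unreliable.

Prediction calculation:
ŷ = 25.2637 + 1.9645 × (-2.46)
ŷ = 20.4310

Reliability:
- Data range: x ∈ [2.65, 9.41]
- Prediction point: x = -2.46 is 5.11 units below the observed range → this is EXTRAPOLATION, not interpolation

Why that matters here:
- The linear relationship may not hold outside the observed range
- R² describes fit only over the sampled x values; it says nothing about behaviour beyond them

The R² = 0.8406 only validates the fit within [2.65, 9.41]; treat ŷ = 20.4310 with caution.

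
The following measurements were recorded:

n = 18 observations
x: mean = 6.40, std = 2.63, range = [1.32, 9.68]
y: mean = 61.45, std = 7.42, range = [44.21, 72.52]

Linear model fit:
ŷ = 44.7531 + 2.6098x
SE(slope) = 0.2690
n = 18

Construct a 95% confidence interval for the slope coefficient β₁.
The 95% CI for β₁ is (2.0395, 3.1801)

Confidence interval for the slope:

The 95% CI for β₁ is: β̂₁ ± t*(α/2, n-2) × SE(β̂₁)

Step 1: Find critical t-value
- Confidence level = 0.95
- Degrees of freedom = n - 2 = 18 - 2 = 16
- t*(α/2, 16) = 2.1199

Step 2: Calculate margin of error
Margin = 2.1199 × 0.2690 = 0.5703

Step 3: Construct interval
CI = 2.6098 ± 0.5703
CI = (2.0395, 3.1801)

Interpretation: each one-unit increase in x is associated with a change in mean y of between 2.0395 and 3.1801, with 95% confidence.
Both endpoints are positive, so the data support a genuinely positive slope at this confidence level.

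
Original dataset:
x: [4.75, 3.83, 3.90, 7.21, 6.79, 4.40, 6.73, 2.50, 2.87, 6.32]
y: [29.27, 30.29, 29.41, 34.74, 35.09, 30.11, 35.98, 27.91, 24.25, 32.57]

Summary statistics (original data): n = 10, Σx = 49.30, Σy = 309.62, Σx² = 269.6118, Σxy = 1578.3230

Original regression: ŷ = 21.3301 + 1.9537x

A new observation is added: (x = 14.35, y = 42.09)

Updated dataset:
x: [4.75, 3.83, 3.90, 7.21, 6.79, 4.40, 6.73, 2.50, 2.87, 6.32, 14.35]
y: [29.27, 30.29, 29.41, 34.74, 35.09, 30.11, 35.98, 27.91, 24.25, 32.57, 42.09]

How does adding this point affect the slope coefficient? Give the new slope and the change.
New slope β₁ = 1.3727 versus 1.9537 before: a change of -0.5810 (-29.7%).

x = 14.35 lies well outside the original x-range [2.50, 7.21] (x̄ ≈ 4.93), so this observation has high leverage and can move the slope substantially.

Step 1: Update the sums with the new point (n goes from 10 to 11)
Σx  = 49.30 + 14.35 = 63.65
Σy  = 309.62 + 42.09 = 351.71
Σx² = 269.6118 + 14.35² = 269.6118 + 205.9225 = 475.5343
Σxy = 1578.3230 + 14.35×42.09 = 1578.3230 + 603.9915 = 2182.3145

Step 2: Recompute the slope with b₁ = (nΣxy − ΣxΣy) / (nΣx² − (Σx)²)
Numerator   = 11×2182.3145 − 63.65×351.71 = 24005.4595 − 22386.3415 = 1619.1180
Denominator = 11×475.5343 − 63.65² = 5230.8773 − 4051.3225 = 1179.5548
b₁(new) = 1619.1180 / 1179.5548 = 1.3727

(Same formula on the original sums: (10×1578.3230 − 49.30×309.62) / (10×269.6118 − 49.30²) = 518.9640 / 265.6280 = 1.9537, matching the given fit.)

Step 3: Change in slope
Δβ₁ = 1.3727 − 1.9537 = -0.5810
Relative change = -0.5810 / 1.9537 × 100% = -29.7%
→ the slope decreases when the point is added.

Because the point sits below the extension of the original line at a high-leverage x, it tilts the fit down.
In practice: check such a point for data-entry or measurement error.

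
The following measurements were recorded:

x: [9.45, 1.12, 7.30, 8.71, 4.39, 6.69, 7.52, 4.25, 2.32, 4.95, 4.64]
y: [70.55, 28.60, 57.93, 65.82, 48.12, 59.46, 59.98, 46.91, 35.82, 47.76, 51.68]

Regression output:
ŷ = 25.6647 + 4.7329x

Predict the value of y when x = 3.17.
ŷ = 40.6680

Plug x = 3.17 into the fitted line:

ŷ = 25.6647 + 4.7329 × 3.17
ŷ = 25.6647 + 15.0033
ŷ = 40.6680

This is the fitted mean response at that x — an individual observation would come with a wider prediction interval.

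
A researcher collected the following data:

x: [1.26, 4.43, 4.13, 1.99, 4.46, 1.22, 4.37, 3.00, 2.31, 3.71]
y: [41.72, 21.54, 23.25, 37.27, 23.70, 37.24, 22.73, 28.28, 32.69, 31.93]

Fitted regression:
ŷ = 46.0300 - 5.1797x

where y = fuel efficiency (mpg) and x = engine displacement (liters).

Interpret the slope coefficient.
On average, fuel efficiency is about 5.1797 mpg lower for every extra liter of engine displacement.

The slope β₁ = -5.1797 gives the rate at which the fitted fuel efficiency changes with engine displacement.

Interpretation:
- Engine displacement up by 1 liter → predicted fuel efficiency decreases by 5.1797 mpg
- This is a linear approximation: the same per-unit change is assumed across the whole observed x range
- The sign (−) gives the direction; the magnitude 5.1797 gives the size of the effect per liter

The intercept β₀ = 46.0300 is the predicted fuel efficiency when engine displacement = 0; since the smallest observed x is 1.22, this is an extrapolation and mainly anchors the line.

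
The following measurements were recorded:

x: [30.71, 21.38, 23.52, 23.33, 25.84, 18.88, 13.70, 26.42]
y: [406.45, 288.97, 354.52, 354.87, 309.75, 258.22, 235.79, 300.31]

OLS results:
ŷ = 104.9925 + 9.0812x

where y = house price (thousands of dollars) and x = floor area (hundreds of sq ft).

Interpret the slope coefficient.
On average, house price is about 9.0812 thousand dollars higher for every extra hundred sq ft of floor area.

The slope coefficient β₁ = 9.0812 represents the marginal effect of floor area on house price.

Interpretation:
- Floor area up by 1 hundred sq ft → predicted house price increases by 9.0812 thousand dollars
- The effect is assumed constant over the observed range of x (linearity)

The intercept β₀ = 104.9925 is the predicted house price when floor area = 0; since the smallest observed x is 13.70, this is an extrapolation and mainly anchors the line.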